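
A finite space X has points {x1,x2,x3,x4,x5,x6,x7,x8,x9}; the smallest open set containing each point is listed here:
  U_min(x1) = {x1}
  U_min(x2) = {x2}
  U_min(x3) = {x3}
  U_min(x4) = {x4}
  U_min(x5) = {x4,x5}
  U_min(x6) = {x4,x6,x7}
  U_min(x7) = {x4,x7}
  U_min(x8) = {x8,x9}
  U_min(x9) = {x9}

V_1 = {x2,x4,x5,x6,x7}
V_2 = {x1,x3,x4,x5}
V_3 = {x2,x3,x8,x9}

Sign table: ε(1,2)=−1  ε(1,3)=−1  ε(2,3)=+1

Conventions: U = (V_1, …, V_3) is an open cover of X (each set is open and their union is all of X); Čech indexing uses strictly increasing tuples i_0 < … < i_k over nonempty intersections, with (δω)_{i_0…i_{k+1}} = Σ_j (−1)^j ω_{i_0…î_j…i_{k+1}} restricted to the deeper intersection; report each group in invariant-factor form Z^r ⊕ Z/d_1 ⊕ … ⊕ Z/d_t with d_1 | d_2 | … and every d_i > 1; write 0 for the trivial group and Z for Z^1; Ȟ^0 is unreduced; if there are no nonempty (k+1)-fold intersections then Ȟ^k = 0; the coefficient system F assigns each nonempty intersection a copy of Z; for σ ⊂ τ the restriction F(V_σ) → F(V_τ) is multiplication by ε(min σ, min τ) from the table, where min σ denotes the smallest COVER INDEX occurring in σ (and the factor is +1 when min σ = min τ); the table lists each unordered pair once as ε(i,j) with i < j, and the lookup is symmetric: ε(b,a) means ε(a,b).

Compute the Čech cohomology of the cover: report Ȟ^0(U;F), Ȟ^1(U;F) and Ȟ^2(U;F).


nerve simplices:
  V12={x4,x5} V13={x2} V23={x3}
C dims 3,3; δ0: rk 2, SNF 1^2
degree 0: 3−2−0 = 1 → Ȟ^0 ≅ Z
degree 1: 3−0−2 = 1 → Ȟ^1 ≅ Z
degree 2: 0−0−0 = 0 → Ȟ^2 ≅ 0

Ȟ^0 = Z, Ȟ^1 = Z, Ȟ^2 = 0


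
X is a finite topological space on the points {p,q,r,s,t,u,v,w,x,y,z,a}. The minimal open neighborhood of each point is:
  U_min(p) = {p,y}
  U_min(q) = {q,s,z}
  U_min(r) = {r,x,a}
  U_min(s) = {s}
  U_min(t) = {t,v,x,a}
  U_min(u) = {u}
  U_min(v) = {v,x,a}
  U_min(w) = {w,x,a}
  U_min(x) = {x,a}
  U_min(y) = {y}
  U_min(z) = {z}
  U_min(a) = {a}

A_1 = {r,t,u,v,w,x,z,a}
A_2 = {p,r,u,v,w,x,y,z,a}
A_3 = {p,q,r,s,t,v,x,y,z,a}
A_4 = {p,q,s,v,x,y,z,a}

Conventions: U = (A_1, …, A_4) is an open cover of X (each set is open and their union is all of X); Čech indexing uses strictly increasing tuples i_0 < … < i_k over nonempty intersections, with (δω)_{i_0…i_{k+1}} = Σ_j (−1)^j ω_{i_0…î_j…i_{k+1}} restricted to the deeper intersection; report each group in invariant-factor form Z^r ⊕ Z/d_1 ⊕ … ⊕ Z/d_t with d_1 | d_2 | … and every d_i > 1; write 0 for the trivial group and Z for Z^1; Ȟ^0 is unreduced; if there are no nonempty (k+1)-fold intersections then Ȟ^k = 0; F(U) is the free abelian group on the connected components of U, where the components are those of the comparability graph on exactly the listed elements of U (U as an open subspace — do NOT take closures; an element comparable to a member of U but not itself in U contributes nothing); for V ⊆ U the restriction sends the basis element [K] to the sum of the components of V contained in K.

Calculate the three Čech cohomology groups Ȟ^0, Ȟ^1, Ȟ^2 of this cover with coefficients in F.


nerve simplices:
  A12={r,u,v,w,x,z,a} A13={r,t,v,x,z,a} A14={v,x,z,a} A23={p,r,v,x,y,z,a} A24={p,v,x,y,z,a} A34={p,q,s,v,x,y,z,a}
  A123={r,v,x,z,a} A124={v,x,z,a} A134={v,x,z,a} A234={p,v,x,y,z,a}
  A1234={v,x,z,a}
components per intersection:
  A1: {r,t,v,w,x,a} {u} {z}
  A2: {p,y} {r,v,w,x,a} {u} {z}
  A3: {p,y} {q,s,z} {r,t,v,x,a}
  A4: {p,y} {q,s,z} {v,x,a}
  A12: {r,v,w,x,a} {u} {z}
  A13: {r,t,v,x,a} {z}
  A14: {v,x,a} {z}
  A23: {p,y} {r,v,x,a} {z}
  A24: {p,y} {v,x,a} {z}
  A34: {p,y} {q,s,z} {v,x,a}
  A123: {r,v,x,a} {z}
  A124: {v,x,a} {z}
  A134: {v,x,a} {z}
  A234: {p,y} {v,x,a} {z}
  A1234: {v,x,a} {z}
C dims 13,16,9,2; δ0: rk 9, SNF 1^9; δ1: rk 7, SNF 1^7; δ2: rk 2, SNF 1^2
degree 0: 13−9−0 = 4 → Ȟ^0 ≅ Z^4
degree 1: 16−7−9 = 0 → Ȟ^1 ≅ 0
degree 2: 9−2−7 = 0 → Ȟ^2 ≅ 0

Ȟ^0(U;F) ≅ Z^4, Ȟ^1(U;F) ≅ 0 and Ȟ^2(U;F) ≅ 0


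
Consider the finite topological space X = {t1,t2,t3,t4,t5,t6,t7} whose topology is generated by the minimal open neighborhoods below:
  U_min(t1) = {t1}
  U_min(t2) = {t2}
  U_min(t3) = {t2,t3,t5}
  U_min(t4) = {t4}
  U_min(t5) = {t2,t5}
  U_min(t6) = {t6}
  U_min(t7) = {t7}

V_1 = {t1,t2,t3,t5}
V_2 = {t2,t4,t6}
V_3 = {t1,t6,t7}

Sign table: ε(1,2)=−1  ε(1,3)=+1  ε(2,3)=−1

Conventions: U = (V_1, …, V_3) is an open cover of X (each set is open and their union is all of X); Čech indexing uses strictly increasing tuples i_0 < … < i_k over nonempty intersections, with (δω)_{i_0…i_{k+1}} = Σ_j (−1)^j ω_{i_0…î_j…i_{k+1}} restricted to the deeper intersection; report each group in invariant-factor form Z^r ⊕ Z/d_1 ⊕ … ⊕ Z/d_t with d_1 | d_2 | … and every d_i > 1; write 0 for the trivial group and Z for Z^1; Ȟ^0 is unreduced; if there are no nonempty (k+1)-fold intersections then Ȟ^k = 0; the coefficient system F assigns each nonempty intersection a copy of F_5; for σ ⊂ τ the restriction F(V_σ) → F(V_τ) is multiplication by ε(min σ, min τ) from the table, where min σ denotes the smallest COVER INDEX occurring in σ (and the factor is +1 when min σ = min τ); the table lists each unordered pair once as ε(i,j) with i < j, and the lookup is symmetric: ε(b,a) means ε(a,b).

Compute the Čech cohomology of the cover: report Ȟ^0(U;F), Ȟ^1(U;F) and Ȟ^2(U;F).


nerve of the cover:
  V12={t2} V13={t1} V23={t6}
C dims 3,3; δ0: rk_F5 2
Ȟ^0 = (3 − 2) − 0 = 1, so Ȟ^0 ≅ Z/5
Ȟ^1 = (3 − 0) − 2 = 1, so Ȟ^1 ≅ Z/5
Ȟ^2 = (0 − 0) − 0 = 0, so Ȟ^2 ≅ 0

Ȟ^0 = Z/5, Ȟ^1 = Z/5 and Ȟ^2 = 0


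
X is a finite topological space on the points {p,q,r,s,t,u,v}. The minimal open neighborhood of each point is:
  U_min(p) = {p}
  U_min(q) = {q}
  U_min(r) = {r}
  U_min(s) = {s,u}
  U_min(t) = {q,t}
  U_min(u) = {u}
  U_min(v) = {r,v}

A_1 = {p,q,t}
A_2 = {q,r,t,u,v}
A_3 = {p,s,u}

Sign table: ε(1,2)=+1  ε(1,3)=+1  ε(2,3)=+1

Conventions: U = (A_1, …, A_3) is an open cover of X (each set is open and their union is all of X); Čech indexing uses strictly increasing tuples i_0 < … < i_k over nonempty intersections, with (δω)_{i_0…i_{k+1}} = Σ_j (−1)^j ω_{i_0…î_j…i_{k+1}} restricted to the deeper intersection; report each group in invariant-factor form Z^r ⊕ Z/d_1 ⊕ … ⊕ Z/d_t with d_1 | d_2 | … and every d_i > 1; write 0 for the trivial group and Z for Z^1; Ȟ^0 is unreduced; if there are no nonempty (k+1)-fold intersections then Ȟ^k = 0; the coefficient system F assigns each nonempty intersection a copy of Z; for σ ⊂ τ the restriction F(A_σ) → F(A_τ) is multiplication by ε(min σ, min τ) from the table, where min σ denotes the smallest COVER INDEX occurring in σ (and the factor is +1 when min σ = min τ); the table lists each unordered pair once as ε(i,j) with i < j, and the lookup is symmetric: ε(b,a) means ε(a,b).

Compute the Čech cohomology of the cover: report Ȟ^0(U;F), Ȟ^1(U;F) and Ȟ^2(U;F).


intersection data:
  A12={q,t} A13={p} A23={u}
C dims 3,3; δ0: rk 2, SNF 1^2
Ȟ^0 = (3 − 2) − 0 = 1, so Ȟ^0 ≅ Z
Ȟ^1 = (3 − 0) − 2 = 1, so Ȟ^1 ≅ Z
Ȟ^2 = (0 − 0) − 0 = 0, so Ȟ^2 ≅ 0

Ȟ^0(U;F) ≅ Z,  Ȟ^1(U;F) ≅ Z,  Ȟ^2(U;F) ≅ 0


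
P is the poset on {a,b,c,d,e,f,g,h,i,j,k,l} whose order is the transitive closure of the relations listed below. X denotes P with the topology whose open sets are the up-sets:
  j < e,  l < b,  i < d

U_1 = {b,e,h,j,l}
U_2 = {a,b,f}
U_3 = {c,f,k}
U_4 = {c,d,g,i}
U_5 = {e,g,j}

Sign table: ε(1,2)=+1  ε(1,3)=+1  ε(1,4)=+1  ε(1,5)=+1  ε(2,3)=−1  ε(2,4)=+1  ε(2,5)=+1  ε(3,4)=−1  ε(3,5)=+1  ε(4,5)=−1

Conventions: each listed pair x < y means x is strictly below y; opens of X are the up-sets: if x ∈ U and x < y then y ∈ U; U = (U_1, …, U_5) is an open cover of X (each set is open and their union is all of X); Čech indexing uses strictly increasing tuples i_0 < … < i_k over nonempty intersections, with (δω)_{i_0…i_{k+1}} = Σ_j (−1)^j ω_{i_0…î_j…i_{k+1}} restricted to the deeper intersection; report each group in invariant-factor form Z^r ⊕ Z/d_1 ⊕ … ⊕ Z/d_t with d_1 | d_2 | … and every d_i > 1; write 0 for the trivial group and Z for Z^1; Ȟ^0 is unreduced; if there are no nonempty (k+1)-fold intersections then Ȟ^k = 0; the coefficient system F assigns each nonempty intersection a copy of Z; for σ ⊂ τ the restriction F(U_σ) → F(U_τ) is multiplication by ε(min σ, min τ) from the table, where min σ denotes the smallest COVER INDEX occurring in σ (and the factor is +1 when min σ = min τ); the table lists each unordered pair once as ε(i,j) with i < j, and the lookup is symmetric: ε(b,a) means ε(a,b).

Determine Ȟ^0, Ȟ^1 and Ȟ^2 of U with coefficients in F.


Ȟ^0 = 0; Ȟ^1 = Z/2; Ȟ^2 = 0

cover nerve:
  U12={b} U15={e,j} U23={f} U34={c} U45={g}
C dims 5,5; δ0: rk 5, SNF 1^4·2
Ȟ^0: (5−5)−0=0 ⇒ 0
Ȟ^1: (5−0)−5=0 plus torsion [2] ⇒ Z/2
Ȟ^2: (0−0)−0=0 ⇒ 0


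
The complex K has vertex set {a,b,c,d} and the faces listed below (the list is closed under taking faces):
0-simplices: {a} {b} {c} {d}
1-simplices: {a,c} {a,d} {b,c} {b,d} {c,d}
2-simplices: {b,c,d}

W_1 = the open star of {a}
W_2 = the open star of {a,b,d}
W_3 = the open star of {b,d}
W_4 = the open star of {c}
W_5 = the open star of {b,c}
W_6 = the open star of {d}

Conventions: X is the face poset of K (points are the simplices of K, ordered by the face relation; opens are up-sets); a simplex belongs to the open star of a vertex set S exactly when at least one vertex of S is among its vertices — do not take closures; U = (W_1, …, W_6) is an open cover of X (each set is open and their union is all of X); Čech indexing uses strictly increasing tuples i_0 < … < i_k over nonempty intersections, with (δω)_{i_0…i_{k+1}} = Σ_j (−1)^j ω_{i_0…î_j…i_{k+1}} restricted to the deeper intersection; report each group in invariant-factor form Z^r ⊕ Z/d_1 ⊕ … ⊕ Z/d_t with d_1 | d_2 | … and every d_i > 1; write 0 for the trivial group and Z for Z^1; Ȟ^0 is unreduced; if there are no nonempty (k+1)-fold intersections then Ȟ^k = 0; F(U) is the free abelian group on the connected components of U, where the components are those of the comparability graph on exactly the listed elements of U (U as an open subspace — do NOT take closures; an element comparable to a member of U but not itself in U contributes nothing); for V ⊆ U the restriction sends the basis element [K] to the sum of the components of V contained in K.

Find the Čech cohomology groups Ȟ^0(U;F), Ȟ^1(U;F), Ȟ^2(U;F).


nerve of the cover:
  W1={{a},{a,c},{a,d}} W2={{a},{b},{d},{a,c},{a,d},{b,c},{b,d},{c,d},{b,c,d}} W3={{b},{d},{a,d},{b,c},{b,d},{c,d},{b,c,d}} W4={{c},{a,c},{b,c},{c,d},{b,c,d}} W5={{b},{c},{a,c},{b,c},{b,d},{c,d},{b,c,d}} W6={{d},{a,d},{b,d},{c,d},{b,c,d}}
  W12={{a},{a,c},{a,d}} W13={{a,d}} W14={{a,c}} W15={{a,c}} W16={{a,d}} W23={{b},{d},{a,d},{b,c},{b,d},{c,d},{b,c,d}} W24={{a,c},{b,c},{c,d},{b,c,d}} W25={{b},{a,c},{b,c},{b,d},{c,d},{b,c,d}} W26={{d},{a,d},{b,d},{c,d},{b,c,d}} W34={{b,c},{c,d},{b,c,d}} W35={{b},{b,c},{b,d},{c,d},{b,c,d}} W36={{d},{a,d},{b,d},{c,d},{b,c,d}} W45={{c},{a,c},{b,c},{c,d},{b,c,d}} W46={{c,d},{b,c,d}} W56={{b,d},{c,d},{b,c,d}}
  W123={{a,d}} W124={{a,c}} W125={{a,c}} W126={{a,d}} W136={{a,d}} W145={{a,c}} W234={{b,c},{c,d},{b,c,d}} W235={{b},{b,c},{b,d},{c,d},{b,c,d}} W236={{d},{a,d},{b,d},{c,d},{b,c,d}} W245={{a,c},{b,c},{c,d},{b,c,d}} W246={{c,d},{b,c,d}} W256={{b,d},{c,d},{b,c,d}} W345={{b,c},{c,d},{b,c,d}} W346={{c,d},{b,c,d}} W356={{b,d},{c,d},{b,c,d}} W456={{c,d},{b,c,d}}
  W1236={{a,d}} W1245={{a,c}} W2345={{b,c},{c,d},{b,c,d}} W2346={{c,d},{b,c,d}} W2356={{b,d},{c,d},{b,c,d}} W2456={{c,d},{b,c,d}} W3456={{c,d},{b,c,d}}
  W23456={{c,d},{b,c,d}}
components per intersection:
  W1: {{a},{a,c},{a,d}}
  W2: {{a},{b},{d},{a,c},{a,d},{b,c},{b,d},{c,d},{b,c,d}}
  W3: {{b},{d},{a,d},{b,c},{b,d},{c,d},{b,c,d}}
  W4: {{c},{a,c},{b,c},{c,d},{b,c,d}}
  W5: {{b},{c},{a,c},{b,c},{b,d},{c,d},{b,c,d}}
  W6: {{d},{a,d},{b,d},{c,d},{b,c,d}}
  W12: {{a},{a,c},{a,d}}
  W13: {{a,d}}
  W14: {{a,c}}
  W15: {{a,c}}
  W16: {{a,d}}
  W23: {{b},{d},{a,d},{b,c},{b,d},{c,d},{b,c,d}}
  W24: {{a,c}} {{b,c},{c,d},{b,c,d}}
  W25: {{b},{b,c},{b,d},{c,d},{b,c,d}} {{a,c}}
  W26: {{d},{a,d},{b,d},{c,d},{b,c,d}}
  W34: {{b,c},{c,d},{b,c,d}}
  W35: {{b},{b,c},{b,d},{c,d},{b,c,d}}
  W36: {{d},{a,d},{b,d},{c,d},{b,c,d}}
  W45: {{c},{a,c},{b,c},{c,d},{b,c,d}}
  W46: {{c,d},{b,c,d}}
  W56: {{b,d},{c,d},{b,c,d}}
  W123: {{a,d}}
  W124: {{a,c}}
  W125: {{a,c}}
  W126: {{a,d}}
  W136: {{a,d}}
  W145: {{a,c}}
  W234: {{b,c},{c,d},{b,c,d}}
  W235: {{b},{b,c},{b,d},{c,d},{b,c,d}}
  W236: {{d},{a,d},{b,d},{c,d},{b,c,d}}
  W245: {{a,c}} {{b,c},{c,d},{b,c,d}}
  W246: {{c,d},{b,c,d}}
  W256: {{b,d},{c,d},{b,c,d}}
  W345: {{b,c},{c,d},{b,c,d}}
  W346: {{c,d},{b,c,d}}
  W356: {{b,d},{c,d},{b,c,d}}
  W456: {{c,d},{b,c,d}}
  W1236: {{a,d}}
  W1245: {{a,c}}
  W2345: {{b,c},{c,d},{b,c,d}}
  W2346: {{c,d},{b,c,d}}
  W2356: {{b,d},{c,d},{b,c,d}}
  W2456: {{c,d},{b,c,d}}
  W3456: {{c,d},{b,c,d}}
  W23456: {{c,d},{b,c,d}}
C dims 6,17,17,7; δ0: rk 5, SNF 1^5; δ1: rk 11, SNF 1^11; δ2: rk 6, SNF 1^6
Ȟ^0 = (6 − 5) − 0 = 1, so Ȟ^0 ≅ Z
Ȟ^1 = (17 − 11) − 5 = 1, so Ȟ^1 ≅ Z
Ȟ^2 = (17 − 6) − 11 = 0, so Ȟ^2 ≅ 0

Ȟ^0 = Z; Ȟ^1 = Z; Ȟ^2 = 0


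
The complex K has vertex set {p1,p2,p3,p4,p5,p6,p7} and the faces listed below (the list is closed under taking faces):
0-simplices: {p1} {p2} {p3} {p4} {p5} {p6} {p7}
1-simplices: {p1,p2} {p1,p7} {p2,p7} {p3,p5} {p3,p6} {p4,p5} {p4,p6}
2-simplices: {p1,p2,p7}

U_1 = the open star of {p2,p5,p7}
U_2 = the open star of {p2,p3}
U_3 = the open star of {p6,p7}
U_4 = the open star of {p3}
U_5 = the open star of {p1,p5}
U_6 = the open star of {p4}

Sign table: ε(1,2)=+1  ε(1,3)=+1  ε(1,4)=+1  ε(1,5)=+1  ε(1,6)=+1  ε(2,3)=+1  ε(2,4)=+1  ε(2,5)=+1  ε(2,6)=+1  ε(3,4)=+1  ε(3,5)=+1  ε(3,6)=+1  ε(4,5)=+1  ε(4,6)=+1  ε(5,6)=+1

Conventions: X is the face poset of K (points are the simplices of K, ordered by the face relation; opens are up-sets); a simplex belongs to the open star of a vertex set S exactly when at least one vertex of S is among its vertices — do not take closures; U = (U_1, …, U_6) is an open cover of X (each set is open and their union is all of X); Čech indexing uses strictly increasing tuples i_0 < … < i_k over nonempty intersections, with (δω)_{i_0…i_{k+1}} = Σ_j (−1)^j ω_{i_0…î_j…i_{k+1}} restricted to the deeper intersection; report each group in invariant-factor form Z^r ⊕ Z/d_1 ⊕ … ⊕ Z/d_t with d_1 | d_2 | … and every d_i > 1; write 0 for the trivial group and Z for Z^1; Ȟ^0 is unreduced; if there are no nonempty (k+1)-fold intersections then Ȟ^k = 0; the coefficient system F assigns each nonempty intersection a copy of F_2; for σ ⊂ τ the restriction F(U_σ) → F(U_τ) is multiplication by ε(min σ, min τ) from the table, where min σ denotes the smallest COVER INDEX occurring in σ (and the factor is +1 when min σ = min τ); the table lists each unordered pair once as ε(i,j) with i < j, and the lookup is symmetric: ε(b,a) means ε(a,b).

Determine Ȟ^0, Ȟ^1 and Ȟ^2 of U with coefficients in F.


Ȟ^0 ≅ Z/2, Ȟ^1 ≅ Z/2 and Ȟ^2 ≅ 0

cover nerve:
  U1={{p2},{p5},{p7},{p1,p2},{p1,p7},{p2,p7},{p3,p5},{p4,p5},{p1,p2,p7}} U2={{p2},{p3},{p1,p2},{p2,p7},{p3,p5},{p3,p6},{p1,p2,p7}} U3={{p6},{p7},{p1,p7},{p2,p7},{p3,p6},{p4,p6},{p1,p2,p7}} U4={{p3},{p3,p5},{p3,p6}} U5={{p1},{p5},{p1,p2},{p1,p7},{p3,p5},{p4,p5},{p1,p2,p7}} U6={{p4},{p4,p5},{p4,p6}}
  U12={{p2},{p1,p2},{p2,p7},{p3,p5},{p1,p2,p7}} U13={{p7},{p1,p7},{p2,p7},{p1,p2,p7}} U14={{p3,p5}} U15={{p5},{p1,p2},{p1,p7},{p3,p5},{p4,p5},{p1,p2,p7}} U16={{p4,p5}} U23={{p2,p7},{p3,p6},{p1,p2,p7}} U24={{p3},{p3,p5},{p3,p6}} U25={{p1,p2},{p3,p5},{p1,p2,p7}} U34={{p3,p6}} U35={{p1,p7},{p1,p2,p7}} U36={{p4,p6}} U45={{p3,p5}} U56={{p4,p5}}
  U123={{p2,p7},{p1,p2,p7}} U124={{p3,p5}} U125={{p1,p2},{p3,p5},{p1,p2,p7}} U135={{p1,p7},{p1,p2,p7}} U145={{p3,p5}} U156={{p4,p5}} U234={{p3,p6}} U235={{p1,p2,p7}} U245={{p3,p5}}
  U1235={{p1,p2,p7}} U1245={{p3,p5}}
C dims 6,13,9,2; δ0: rk_F2 5; δ1: rk_F2 7; δ2: rk_F2 2
Ȟ^0: (6−5)−0=1 ⇒ Z/2
Ȟ^1: (13−7)−5=1 ⇒ Z/2
Ȟ^2: (9−2)−7=0 ⇒ 0


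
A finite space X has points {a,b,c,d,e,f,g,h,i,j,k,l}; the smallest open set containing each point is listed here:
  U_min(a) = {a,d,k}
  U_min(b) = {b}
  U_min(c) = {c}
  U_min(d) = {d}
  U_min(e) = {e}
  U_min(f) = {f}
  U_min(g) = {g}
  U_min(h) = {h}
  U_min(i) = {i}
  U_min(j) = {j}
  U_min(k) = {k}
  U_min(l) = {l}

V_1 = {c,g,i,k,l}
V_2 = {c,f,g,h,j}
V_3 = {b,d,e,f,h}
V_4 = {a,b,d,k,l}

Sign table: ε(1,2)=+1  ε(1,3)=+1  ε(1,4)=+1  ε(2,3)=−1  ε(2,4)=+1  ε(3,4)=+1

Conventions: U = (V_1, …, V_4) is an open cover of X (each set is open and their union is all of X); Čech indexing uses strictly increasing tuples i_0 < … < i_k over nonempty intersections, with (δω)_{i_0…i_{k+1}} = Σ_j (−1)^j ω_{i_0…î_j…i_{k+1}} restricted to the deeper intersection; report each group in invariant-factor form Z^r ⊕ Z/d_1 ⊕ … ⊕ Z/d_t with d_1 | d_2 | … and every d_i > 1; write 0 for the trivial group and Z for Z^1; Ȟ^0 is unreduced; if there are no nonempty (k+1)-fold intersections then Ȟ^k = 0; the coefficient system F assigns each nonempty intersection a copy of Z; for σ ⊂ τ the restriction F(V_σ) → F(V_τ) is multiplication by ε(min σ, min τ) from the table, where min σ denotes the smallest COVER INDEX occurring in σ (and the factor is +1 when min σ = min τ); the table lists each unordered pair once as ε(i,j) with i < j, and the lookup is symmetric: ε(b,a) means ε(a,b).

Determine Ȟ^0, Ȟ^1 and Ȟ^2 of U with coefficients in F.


nerve of the cover:
  V12={c,g} V14={k,l} V23={f,h} V34={b,d}
C dims 4,4; δ0: rk 4, SNF 1^3·2
Ȟ^0 = (4 − 4) − 0 = 0, so Ȟ^0 ≅ 0
Ȟ^1 = (4 − 0) − 4 = 0 plus torsion [2], so Ȟ^1 ≅ Z/2
Ȟ^2 = (0 − 0) − 0 = 0, so Ȟ^2 ≅ 0

Ȟ^0 = 0,  Ȟ^1 = Z/2,  Ȟ^2 = 0


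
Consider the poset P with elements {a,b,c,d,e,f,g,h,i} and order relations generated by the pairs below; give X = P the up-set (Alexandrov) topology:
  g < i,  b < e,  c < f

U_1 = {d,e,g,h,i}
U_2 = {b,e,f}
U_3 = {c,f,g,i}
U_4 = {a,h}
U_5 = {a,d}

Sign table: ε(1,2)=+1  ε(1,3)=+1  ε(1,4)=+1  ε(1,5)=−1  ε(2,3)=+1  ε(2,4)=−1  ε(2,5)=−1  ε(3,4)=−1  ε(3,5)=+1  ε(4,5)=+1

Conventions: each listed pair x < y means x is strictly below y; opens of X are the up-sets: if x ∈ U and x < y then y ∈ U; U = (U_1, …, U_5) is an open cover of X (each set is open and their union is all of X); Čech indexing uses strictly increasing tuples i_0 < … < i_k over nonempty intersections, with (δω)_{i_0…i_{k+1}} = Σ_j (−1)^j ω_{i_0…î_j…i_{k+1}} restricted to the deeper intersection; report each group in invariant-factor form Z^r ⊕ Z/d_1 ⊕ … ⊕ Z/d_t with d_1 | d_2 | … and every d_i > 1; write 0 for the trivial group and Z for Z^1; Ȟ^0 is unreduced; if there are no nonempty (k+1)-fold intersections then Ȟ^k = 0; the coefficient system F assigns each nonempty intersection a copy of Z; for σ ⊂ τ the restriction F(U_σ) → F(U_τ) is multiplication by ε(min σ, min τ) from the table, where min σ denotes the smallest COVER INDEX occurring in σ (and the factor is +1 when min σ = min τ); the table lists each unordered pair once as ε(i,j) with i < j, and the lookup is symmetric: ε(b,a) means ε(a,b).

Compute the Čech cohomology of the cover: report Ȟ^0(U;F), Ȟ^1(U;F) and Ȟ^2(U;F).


Ȟ^0 ≅ 0, Ȟ^1 ≅ Z ⊕ Z/2, Ȟ^2 ≅ 0

intersection data:
  U12={e} U13={g,i} U14={h} U15={d} U23={f} U45={a}
C dims 5,6; δ0: rk 5, SNF 1^4·2
Ȟ^0 = (5 − 5) − 0 = 0, so Ȟ^0 ≅ 0
Ȟ^1 = (6 − 0) − 5 = 1 plus torsion [2], so Ȟ^1 ≅ Z ⊕ Z/2
Ȟ^2 = (0 − 0) − 0 = 0, so Ȟ^2 ≅ 0


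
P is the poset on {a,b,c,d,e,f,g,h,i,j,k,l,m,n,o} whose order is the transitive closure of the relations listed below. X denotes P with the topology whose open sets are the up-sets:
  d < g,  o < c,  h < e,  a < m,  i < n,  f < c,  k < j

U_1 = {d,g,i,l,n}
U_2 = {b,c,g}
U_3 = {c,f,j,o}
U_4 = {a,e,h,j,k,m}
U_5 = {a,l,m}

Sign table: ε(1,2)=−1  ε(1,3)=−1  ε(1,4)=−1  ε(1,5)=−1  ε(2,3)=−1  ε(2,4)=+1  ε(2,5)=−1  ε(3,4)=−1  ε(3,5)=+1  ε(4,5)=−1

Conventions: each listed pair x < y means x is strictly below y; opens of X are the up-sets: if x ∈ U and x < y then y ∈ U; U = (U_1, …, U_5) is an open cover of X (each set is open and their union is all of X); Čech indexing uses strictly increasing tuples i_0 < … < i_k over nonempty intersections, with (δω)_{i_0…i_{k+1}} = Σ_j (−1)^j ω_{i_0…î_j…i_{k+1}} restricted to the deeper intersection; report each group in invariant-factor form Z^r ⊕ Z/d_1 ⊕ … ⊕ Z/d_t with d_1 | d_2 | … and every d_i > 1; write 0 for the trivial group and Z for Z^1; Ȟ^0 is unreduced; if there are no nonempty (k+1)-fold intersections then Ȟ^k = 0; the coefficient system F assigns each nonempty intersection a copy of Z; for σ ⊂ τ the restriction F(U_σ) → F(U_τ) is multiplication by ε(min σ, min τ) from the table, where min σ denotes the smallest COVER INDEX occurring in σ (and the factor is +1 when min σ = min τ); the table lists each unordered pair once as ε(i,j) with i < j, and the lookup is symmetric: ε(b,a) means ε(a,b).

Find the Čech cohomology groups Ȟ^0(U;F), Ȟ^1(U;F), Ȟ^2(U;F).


nonempty intersections:
  U12={g} U15={l} U23={c} U34={j} U45={a,m}
C dims 5,5; δ0: rk 5, SNF 1^4·2
Ȟ^0: (5−5)−0=0 ⇒ 0
Ȟ^1: (5−0)−5=0 plus torsion [2] ⇒ Z/2
Ȟ^2: (0−0)−0=0 ⇒ 0

Ȟ^0(U;F) ≅ 0,  Ȟ^1(U;F) ≅ Z/2,  Ȟ^2(U;F) ≅ 0


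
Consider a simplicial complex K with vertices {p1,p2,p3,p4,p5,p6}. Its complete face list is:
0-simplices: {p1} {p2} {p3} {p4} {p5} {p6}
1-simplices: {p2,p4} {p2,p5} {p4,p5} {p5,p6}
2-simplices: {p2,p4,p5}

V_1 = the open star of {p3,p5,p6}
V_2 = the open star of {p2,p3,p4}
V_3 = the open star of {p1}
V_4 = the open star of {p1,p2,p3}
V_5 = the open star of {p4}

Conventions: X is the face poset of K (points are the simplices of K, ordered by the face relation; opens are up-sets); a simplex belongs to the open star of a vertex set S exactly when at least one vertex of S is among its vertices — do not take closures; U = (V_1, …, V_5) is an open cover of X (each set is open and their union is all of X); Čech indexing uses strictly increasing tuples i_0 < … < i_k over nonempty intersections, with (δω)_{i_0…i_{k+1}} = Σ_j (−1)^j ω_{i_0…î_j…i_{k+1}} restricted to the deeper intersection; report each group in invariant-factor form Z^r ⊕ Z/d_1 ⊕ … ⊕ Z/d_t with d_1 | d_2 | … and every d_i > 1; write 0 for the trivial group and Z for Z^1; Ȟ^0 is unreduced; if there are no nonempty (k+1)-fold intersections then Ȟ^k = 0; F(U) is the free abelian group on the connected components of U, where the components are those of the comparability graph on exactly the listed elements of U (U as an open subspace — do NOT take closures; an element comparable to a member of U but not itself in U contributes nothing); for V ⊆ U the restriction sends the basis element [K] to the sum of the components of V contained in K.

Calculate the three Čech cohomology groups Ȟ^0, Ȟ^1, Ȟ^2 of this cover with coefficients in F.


nonempty overlaps:
  V1={{p3},{p5},{p6},{p2,p5},{p4,p5},{p5,p6},{p2,p4,p5}} V2={{p2},{p3},{p4},{p2,p4},{p2,p5},{p4,p5},{p2,p4,p5}} V3={{p1}} V4={{p1},{p2},{p3},{p2,p4},{p2,p5},{p2,p4,p5}} V5={{p4},{p2,p4},{p4,p5},{p2,p4,p5}}
  V12={{p3},{p2,p5},{p4,p5},{p2,p4,p5}} V14={{p3},{p2,p5},{p2,p4,p5}} V15={{p4,p5},{p2,p4,p5}} V24={{p2},{p3},{p2,p4},{p2,p5},{p2,p4,p5}} V25={{p4},{p2,p4},{p4,p5},{p2,p4,p5}} V34={{p1}} V45={{p2,p4},{p2,p4,p5}}
  V124={{p3},{p2,p5},{p2,p4,p5}} V125={{p4,p5},{p2,p4,p5}} V145={{p2,p4,p5}} V245={{p2,p4},{p2,p4,p5}}
  V1245={{p2,p4,p5}}
components per intersection:
  V1: {{p3}} {{p5},{p6},{p2,p5},{p4,p5},{p5,p6},{p2,p4,p5}}
  V2: {{p2},{p4},{p2,p4},{p2,p5},{p4,p5},{p2,p4,p5}} {{p3}}
  V3: {{p1}}
  V4: {{p1}} {{p2},{p2,p4},{p2,p5},{p2,p4,p5}} {{p3}}
  V5: {{p4},{p2,p4},{p4,p5},{p2,p4,p5}}
  V12: {{p3}} {{p2,p5},{p4,p5},{p2,p4,p5}}
  V14: {{p3}} {{p2,p5},{p2,p4,p5}}
  V15: {{p4,p5},{p2,p4,p5}}
  V24: {{p2},{p2,p4},{p2,p5},{p2,p4,p5}} {{p3}}
  V25: {{p4},{p2,p4},{p4,p5},{p2,p4,p5}}
  V34: {{p1}}
  V45: {{p2,p4},{p2,p4,p5}}
  V124: {{p3}} {{p2,p5},{p2,p4,p5}}
  V125: {{p4,p5},{p2,p4,p5}}
  V145: {{p2,p4,p5}}
  V245: {{p2,p4},{p2,p4,p5}}
  V1245: {{p2,p4,p5}}
C dims 9,10,5,1; δ0: rk 6, SNF 1^6; δ1: rk 4, SNF 1^4; δ2: rk 1, SNF 1^1
degree 0: 9−6−0 = 3 → Ȟ^0 ≅ Z^3
degree 1: 10−4−6 = 0 → Ȟ^1 ≅ 0
degree 2: 5−1−4 = 0 → Ȟ^2 ≅ 0

Ȟ^0 = Z^3; Ȟ^1 = 0; Ȟ^2 = 0


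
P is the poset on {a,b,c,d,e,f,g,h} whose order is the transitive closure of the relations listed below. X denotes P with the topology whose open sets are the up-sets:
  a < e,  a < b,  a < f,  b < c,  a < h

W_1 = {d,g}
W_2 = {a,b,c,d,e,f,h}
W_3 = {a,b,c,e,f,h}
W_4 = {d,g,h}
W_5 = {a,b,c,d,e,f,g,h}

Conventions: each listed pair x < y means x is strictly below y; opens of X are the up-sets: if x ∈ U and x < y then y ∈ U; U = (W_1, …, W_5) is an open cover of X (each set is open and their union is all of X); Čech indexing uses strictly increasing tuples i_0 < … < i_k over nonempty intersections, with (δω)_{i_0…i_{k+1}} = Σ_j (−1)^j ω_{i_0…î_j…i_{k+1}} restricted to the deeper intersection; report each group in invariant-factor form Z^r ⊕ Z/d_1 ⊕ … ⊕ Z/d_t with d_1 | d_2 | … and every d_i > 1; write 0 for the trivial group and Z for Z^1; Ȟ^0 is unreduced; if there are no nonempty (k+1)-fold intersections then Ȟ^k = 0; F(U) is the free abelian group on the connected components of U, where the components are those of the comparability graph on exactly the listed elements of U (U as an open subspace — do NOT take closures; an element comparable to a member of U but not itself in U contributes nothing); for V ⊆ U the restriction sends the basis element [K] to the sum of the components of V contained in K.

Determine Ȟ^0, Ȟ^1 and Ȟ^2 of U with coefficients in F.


nonempty overlaps:
  W12={d} W14={d,g} W15={d,g} W23={a,b,c,e,f,h} W24={d,h} W25={a,b,c,d,e,f,h} W34={h} W35={a,b,c,e,f,h} W45={d,g,h}
  W124={d} W125={d} W145={d,g} W234={h} W235={a,b,c,e,f,h} W245={d,h} W345={h}
  W1245={d} W2345={h}
components per intersection:
  W1: {d} {g}
  W2: {a,b,c,e,f,h} {d}
  W3: {a,b,c,e,f,h}
  W4: {d} {g} {h}
  W5: {a,b,c,e,f,h} {d} {g}
  W12: {d}
  W14: {d} {g}
  W15: {d} {g}
  W23: {a,b,c,e,f,h}
  W24: {d} {h}
  W25: {a,b,c,e,f,h} {d}
  W34: {h}
  W35: {a,b,c,e,f,h}
  W45: {d} {g} {h}
  W124: {d}
  W125: {d}
  W145: {d} {g}
  W234: {h}
  W235: {a,b,c,e,f,h}
  W245: {d} {h}
  W345: {h}
  W1245: {d}
  W2345: {h}
C dims 11,15,9,2; δ0: rk 8, SNF 1^8; δ1: rk 7, SNF 1^7; δ2: rk 2, SNF 1^2
degree 0: 11−8−0 = 3 → Ȟ^0 ≅ Z^3
degree 1: 15−7−8 = 0 → Ȟ^1 ≅ 0
degree 2: 9−2−7 = 0 → Ȟ^2 ≅ 0

Ȟ^0 ≅ Z^3, Ȟ^1 ≅ 0, Ȟ^2 ≅ 0


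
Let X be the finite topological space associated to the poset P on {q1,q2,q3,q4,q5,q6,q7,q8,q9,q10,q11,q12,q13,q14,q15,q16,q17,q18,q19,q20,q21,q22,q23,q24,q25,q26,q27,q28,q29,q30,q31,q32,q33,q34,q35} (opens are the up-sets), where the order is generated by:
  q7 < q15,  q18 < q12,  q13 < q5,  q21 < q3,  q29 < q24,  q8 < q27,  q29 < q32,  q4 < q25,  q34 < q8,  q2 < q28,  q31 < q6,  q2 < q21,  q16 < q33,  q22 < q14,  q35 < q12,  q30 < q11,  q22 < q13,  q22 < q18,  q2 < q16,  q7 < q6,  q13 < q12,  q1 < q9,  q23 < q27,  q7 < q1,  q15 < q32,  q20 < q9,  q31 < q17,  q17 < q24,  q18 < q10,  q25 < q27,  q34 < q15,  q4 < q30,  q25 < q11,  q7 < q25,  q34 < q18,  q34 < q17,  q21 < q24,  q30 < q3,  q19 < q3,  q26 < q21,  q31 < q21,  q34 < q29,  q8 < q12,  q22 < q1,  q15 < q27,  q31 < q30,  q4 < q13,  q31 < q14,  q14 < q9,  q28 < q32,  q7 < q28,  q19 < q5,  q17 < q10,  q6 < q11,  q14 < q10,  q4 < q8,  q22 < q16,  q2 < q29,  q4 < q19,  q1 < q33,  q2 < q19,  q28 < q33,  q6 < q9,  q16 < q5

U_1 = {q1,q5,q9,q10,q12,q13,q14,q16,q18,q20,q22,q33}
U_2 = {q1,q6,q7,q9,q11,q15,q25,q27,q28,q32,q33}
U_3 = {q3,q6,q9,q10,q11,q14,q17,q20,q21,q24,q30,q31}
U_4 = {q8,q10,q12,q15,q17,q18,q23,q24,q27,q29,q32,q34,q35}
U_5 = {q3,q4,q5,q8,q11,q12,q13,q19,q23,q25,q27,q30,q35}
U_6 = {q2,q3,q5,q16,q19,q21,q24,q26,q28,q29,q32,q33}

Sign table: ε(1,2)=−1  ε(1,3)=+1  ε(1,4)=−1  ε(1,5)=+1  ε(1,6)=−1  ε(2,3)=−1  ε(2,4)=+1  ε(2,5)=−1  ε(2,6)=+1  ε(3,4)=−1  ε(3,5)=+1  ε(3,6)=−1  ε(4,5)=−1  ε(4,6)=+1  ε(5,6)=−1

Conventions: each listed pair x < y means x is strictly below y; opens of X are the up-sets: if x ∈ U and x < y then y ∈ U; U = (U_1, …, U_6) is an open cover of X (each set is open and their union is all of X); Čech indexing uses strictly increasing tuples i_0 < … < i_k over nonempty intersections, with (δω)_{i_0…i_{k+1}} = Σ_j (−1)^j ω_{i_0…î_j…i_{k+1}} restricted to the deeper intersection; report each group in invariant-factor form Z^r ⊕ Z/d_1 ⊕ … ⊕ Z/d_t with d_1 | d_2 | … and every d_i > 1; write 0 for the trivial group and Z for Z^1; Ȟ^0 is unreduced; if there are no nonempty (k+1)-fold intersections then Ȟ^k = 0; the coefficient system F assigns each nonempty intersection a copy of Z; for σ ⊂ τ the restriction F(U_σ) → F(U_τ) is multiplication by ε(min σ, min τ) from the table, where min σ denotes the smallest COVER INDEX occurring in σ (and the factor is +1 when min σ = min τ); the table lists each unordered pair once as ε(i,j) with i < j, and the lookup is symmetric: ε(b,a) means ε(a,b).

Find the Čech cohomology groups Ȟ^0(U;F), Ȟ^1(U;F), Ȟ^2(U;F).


Ȟ^0 = Z; Ȟ^1 = 0; Ȟ^2 = Z/2

intersection data:
  U12={q1,q9,q33} U13={q9,q10,q14,q20} U14={q10,q12,q18} U15={q5,q12,q13} U16={q5,q16,q33} U23={q6,q9,q11} U24={q15,q27,q32} U25={q11,q25,q27} U26={q28,q32,q33} U34={q10,q17,q24} U35={q3,q11,q30} U36={q3,q21,q24} U45={q8,q12,q23,q27,q35} U46={q24,q29,q32} U56={q3,q5,q19}
  U123={q9} U126={q33} U134={q10} U145={q12} U156={q5} U235={q11} U245={q27} U246={q32} U346={q24} U356={q3}
C dims 6,15,10; δ0: rk 5, SNF 1^5; δ1: rk 10, SNF 1^9·2
Ȟ^0 = (6 − 5) − 0 = 1, so Ȟ^0 ≅ Z
Ȟ^1 = (15 − 10) − 5 = 0, so Ȟ^1 ≅ 0
Ȟ^2 = (10 − 0) − 10 = 0 plus torsion [2], so Ȟ^2 ≅ Z/2


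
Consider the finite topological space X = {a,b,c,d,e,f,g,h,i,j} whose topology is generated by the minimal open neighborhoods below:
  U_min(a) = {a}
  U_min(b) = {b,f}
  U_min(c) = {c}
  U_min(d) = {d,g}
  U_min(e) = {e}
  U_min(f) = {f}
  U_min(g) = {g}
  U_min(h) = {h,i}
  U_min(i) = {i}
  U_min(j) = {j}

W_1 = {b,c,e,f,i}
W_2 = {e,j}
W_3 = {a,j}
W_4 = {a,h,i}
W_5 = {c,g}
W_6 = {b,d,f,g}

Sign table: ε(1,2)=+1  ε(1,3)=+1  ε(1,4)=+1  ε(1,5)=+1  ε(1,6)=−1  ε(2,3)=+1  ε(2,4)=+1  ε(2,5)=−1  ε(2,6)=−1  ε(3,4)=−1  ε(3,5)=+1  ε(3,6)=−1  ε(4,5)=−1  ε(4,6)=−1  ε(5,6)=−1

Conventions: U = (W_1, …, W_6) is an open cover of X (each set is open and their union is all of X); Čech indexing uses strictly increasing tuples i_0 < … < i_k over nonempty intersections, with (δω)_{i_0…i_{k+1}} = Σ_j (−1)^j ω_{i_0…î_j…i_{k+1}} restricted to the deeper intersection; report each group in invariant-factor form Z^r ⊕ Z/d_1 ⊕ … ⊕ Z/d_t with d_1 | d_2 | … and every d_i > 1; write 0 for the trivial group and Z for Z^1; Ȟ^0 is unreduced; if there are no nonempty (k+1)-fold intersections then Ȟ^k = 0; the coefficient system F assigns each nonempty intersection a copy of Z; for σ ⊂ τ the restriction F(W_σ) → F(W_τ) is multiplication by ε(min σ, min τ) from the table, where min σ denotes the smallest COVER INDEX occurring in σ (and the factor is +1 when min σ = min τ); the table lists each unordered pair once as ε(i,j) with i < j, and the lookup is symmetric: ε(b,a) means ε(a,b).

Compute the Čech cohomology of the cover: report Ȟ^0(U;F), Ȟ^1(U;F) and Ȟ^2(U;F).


nonempty intersections:
  W12={e} W14={i} W15={c} W16={b,f} W23={j} W34={a} W56={g}
C dims 6,7; δ0: rk 6, SNF 1^5·2
Ȟ^0: (6−6)−0=0 ⇒ 0
Ȟ^1: (7−0)−6=1 plus torsion [2] ⇒ Z ⊕ Z/2
Ȟ^2: (0−0)−0=0 ⇒ 0

Ȟ^0(U;F) ≅ 0, Ȟ^1(U;F) ≅ Z ⊕ Z/2 and Ȟ^2(U;F) ≅ 0


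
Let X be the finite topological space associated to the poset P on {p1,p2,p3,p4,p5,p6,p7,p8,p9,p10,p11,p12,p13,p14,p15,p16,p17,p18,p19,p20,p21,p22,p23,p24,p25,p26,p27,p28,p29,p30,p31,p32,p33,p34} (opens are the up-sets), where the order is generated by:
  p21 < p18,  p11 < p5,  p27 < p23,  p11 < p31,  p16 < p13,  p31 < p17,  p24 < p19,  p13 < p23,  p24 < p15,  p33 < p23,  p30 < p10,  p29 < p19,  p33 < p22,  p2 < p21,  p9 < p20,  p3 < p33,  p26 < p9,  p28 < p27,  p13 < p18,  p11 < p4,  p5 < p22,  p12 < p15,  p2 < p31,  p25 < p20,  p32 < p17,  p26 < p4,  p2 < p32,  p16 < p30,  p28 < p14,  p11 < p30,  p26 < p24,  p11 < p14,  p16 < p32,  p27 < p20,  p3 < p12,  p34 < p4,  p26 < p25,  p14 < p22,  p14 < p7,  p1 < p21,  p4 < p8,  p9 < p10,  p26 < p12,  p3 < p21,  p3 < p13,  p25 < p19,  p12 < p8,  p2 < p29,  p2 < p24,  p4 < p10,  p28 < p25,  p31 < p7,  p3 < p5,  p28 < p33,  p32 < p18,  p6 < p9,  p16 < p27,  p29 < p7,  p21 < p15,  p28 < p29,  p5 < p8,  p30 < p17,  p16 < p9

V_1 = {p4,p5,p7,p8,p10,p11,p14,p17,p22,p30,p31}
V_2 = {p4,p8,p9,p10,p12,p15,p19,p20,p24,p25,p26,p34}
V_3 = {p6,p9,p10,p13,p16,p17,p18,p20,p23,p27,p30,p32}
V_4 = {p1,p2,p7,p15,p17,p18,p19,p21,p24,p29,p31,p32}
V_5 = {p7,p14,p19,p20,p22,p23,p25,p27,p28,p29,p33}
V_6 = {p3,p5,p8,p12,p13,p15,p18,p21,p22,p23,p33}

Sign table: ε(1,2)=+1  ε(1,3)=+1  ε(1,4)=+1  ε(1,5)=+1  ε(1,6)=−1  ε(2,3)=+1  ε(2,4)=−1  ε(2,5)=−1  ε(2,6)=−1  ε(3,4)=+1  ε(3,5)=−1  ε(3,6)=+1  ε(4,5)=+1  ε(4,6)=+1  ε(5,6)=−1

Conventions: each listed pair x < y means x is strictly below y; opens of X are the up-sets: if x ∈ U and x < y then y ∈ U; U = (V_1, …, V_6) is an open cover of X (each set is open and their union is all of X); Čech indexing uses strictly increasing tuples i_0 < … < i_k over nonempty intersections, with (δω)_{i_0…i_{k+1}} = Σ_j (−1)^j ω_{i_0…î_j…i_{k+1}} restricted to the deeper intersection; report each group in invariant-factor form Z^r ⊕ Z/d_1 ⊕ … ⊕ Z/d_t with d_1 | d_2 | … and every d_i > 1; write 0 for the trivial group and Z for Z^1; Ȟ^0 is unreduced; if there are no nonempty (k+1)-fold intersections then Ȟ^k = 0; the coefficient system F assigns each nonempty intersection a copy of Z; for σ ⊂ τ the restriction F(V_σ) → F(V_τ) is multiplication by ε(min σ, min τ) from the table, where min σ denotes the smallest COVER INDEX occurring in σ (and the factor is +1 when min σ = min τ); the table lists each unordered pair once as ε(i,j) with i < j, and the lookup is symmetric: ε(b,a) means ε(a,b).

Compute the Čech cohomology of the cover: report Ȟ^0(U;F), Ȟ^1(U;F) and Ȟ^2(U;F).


nerve of the cover:
  V12={p4,p8,p10} V13={p10,p17,p30} V14={p7,p17,p31} V15={p7,p14,p22} V16={p5,p8,p22} V23={p9,p10,p20} V24={p15,p19,p24} V25={p19,p20,p25} V26={p8,p12,p15} V34={p17,p18,p32} V35={p20,p23,p27} V36={p13,p18,p23} V45={p7,p19,p29} V46={p15,p18,p21} V56={p22,p23,p33}
  V123={p10} V126={p8} V134={p17} V145={p7} V156={p22} V235={p20} V245={p19} V246={p15} V346={p18} V356={p23}
C dims 6,15,10; δ0: rk 6, SNF 1^5·2; δ1: rk 9, SNF 1^9
Ȟ^0 = (6 − 6) − 0 = 0, so Ȟ^0 ≅ 0
Ȟ^1 = (15 − 9) − 6 = 0 plus torsion [2], so Ȟ^1 ≅ Z/2
Ȟ^2 = (10 − 0) − 9 = 1, so Ȟ^2 ≅ Z

Ȟ^0 = 0, Ȟ^1 = Z/2, Ȟ^2 = Z


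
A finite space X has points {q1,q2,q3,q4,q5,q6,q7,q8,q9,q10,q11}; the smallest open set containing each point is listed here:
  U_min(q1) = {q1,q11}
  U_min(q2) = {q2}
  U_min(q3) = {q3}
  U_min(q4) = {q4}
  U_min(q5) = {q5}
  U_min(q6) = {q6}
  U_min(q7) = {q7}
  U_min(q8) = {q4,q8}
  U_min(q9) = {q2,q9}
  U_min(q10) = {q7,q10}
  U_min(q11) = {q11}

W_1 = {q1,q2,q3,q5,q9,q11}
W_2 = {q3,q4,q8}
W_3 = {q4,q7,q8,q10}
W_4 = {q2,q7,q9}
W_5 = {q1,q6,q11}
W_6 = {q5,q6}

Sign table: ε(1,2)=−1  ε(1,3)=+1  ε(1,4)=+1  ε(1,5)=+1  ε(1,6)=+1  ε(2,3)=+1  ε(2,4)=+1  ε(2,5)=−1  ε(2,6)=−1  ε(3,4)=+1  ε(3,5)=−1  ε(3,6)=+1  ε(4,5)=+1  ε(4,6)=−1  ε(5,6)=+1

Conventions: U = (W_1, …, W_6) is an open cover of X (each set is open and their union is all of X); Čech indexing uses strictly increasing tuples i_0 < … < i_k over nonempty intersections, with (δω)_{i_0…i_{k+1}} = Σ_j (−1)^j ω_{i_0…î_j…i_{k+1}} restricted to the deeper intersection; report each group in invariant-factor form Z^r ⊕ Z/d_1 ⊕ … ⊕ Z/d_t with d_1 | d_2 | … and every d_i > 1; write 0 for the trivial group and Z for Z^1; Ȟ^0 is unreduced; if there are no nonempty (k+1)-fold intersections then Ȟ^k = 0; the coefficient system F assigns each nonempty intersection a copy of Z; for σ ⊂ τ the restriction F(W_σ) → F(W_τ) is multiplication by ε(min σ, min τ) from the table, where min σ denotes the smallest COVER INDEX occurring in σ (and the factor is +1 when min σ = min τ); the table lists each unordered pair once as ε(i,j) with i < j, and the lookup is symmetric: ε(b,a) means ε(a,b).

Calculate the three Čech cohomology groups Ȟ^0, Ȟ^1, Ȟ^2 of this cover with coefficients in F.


Ȟ^0(U;F) ≅ 0,  Ȟ^1(U;F) ≅ Z ⊕ Z/2,  Ȟ^2(U;F) ≅ 0

nonempty overlaps:
  W12={q3} W14={q2,q9} W15={q1,q11} W16={q5} W23={q4,q8} W34={q7} W56={q6}
C dims 6,7; δ0: rk 6, SNF 1^5·2
degree 0: 6−6−0 = 0 → Ȟ^0 ≅ 0
degree 1: 7−0−6 = 1 plus torsion [2] → Ȟ^1 ≅ Z ⊕ Z/2
degree 2: 0−0−0 = 0 → Ȟ^2 ≅ 0


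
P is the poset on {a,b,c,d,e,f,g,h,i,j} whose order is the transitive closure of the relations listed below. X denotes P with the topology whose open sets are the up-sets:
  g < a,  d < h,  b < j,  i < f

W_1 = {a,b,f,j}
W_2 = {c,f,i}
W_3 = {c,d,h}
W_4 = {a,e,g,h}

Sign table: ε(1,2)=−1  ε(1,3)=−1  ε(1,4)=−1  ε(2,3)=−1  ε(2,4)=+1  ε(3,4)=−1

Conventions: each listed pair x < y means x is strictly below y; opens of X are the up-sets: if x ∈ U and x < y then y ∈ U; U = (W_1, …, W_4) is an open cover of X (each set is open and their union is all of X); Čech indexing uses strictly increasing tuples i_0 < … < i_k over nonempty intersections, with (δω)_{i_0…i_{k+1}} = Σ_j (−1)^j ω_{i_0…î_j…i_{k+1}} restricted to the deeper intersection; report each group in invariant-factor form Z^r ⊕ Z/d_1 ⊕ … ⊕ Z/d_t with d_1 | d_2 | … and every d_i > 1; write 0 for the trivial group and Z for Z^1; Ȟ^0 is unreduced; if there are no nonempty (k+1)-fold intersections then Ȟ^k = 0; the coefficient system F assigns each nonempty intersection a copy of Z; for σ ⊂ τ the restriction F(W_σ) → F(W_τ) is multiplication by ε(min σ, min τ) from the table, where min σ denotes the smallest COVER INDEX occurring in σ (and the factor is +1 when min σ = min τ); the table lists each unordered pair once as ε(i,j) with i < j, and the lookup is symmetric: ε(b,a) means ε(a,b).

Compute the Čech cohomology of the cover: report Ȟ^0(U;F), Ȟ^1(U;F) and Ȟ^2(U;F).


Ȟ^0(U;F) ≅ Z, Ȟ^1(U;F) ≅ Z, Ȟ^2(U;F) ≅ 0

intersection data:
  W12={f} W14={a} W23={c} W34={h}
C dims 4,4; δ0: rk 3, SNF 1^3
Ȟ^0 = (4 − 3) − 0 = 1, so Ȟ^0 ≅ Z
Ȟ^1 = (4 − 0) − 3 = 1, so Ȟ^1 ≅ Z
Ȟ^2 = (0 − 0) − 0 = 0, so Ȟ^2 ≅ 0


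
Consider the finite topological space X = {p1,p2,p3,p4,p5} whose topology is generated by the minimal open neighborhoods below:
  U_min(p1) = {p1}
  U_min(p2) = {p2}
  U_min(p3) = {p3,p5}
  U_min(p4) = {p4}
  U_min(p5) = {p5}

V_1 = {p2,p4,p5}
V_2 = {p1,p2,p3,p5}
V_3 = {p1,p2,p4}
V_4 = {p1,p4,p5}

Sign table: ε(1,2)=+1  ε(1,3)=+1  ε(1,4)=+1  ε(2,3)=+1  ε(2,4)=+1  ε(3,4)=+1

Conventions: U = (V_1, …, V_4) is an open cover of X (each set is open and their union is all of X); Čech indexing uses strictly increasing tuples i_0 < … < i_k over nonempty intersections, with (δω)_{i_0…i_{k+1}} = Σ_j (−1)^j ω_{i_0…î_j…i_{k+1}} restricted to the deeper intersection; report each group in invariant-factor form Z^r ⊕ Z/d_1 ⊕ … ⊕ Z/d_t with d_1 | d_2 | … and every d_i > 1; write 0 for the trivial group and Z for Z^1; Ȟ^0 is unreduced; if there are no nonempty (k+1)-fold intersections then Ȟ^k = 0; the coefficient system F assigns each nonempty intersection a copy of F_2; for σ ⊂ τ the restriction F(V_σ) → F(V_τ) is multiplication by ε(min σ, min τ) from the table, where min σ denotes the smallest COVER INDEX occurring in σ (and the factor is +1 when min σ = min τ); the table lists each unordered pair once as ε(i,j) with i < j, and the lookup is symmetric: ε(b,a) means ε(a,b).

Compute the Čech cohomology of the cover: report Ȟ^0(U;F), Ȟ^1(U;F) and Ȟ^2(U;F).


Ȟ^0 ≅ Z/2, Ȟ^1 ≅ 0 and Ȟ^2 ≅ Z/2

cover nerve:
  V12={p2,p5} V13={p2,p4} V14={p4,p5} V23={p1,p2} V24={p1,p5} V34={p1,p4}
  V123={p2} V124={p5} V134={p4} V234={p1}
C dims 4,6,4; δ0: rk_F2 3; δ1: rk_F2 3
Ȟ^0: (4−3)−0=1 ⇒ Z/2
Ȟ^1: (6−3)−3=0 ⇒ 0
Ȟ^2: (4−0)−3=1 ⇒ Z/2
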